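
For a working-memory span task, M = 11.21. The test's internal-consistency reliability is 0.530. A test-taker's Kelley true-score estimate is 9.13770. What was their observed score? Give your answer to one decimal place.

T̂ = ρX + (1 − ρ)μ  ⇒  X = (T̂ − (1 − ρ)μ) / ρ
X = (9.13770 − 0.470 × 11.21) / 0.530 = (9.13770 − 5.26870) / 0.530 = 3.86900 / 0.530 = 7.300

7.3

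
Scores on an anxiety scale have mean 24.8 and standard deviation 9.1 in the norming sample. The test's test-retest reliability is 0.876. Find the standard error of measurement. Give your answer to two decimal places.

3.20

SEM = SD · √(1 − ρ) = 9.1 × √0.124 = 9.1 × 0.3521 = 3.204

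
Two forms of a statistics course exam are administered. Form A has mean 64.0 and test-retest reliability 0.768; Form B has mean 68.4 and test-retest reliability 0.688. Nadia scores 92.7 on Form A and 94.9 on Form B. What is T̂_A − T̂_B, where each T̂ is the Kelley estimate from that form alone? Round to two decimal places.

-0.59

T̂_A = 0.768(92.7) + 0.232(64.0) = 86.0416
T̂_B = 0.688(94.9) + 0.312(68.4) = 86.6320
T̂_A − T̂_B = -0.5904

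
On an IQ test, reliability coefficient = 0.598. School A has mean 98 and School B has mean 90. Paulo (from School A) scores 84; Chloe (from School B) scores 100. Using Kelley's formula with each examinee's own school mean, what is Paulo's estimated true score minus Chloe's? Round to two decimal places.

-6.35

T̂_Paulo = 0.598(84) + 0.402(98) = 89.6280
T̂_Chloe = 0.598(100) + 0.402(90) = 95.9800
Difference = 89.6280 − 95.9800 = -6.3520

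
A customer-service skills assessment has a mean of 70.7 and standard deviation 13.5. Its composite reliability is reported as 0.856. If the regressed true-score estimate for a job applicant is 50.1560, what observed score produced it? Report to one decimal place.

46.7

T̂ = ρX + (1 − ρ)μ  ⇒  X = (T̂ − (1 − ρ)μ) / ρ
X = (50.1560 − 0.144 × 70.7) / 0.856 = (50.1560 − 10.1808) / 0.856 = 39.9752 / 0.856 = 46.700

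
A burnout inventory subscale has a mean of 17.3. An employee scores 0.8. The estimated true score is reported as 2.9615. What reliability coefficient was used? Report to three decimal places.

T̂ = ρX + (1 − ρ)μ  ⇒  T̂ − μ = ρ(X − μ)
ρ = (T̂ − μ)/(X − μ) = (2.9615 − 17.3) / (0.8 − 17.3) = -14.3385 / -16.5 = 0.86900

0.869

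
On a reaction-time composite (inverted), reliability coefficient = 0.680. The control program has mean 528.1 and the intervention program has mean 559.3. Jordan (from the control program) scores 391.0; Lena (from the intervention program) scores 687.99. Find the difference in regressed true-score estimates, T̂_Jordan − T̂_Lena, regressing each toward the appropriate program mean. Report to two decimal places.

-211.94

T̂_Jordan = 0.680(391.0) + 0.320(528.1) = 434.8720
T̂_Lena = 0.680(687.99) + 0.320(559.3) = 646.8092
Difference = 434.8720 − 646.8092 = -211.9372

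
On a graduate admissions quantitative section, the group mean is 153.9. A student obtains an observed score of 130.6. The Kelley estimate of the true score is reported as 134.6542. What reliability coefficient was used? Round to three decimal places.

T̂ = ρX + (1 − ρ)μ  ⇒  T̂ − μ = ρ(X − μ)
ρ = (T̂ − μ)/(X − μ) = (134.6542 − 153.9) / (130.6 − 153.9) = -19.2458 / -23.3 = 0.82600

0.826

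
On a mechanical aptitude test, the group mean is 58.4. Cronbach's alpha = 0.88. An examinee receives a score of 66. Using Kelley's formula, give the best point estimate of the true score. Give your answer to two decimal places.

T̂ = ρX + (1 − ρ)μ
  = 0.88 × 66 + 0.12 × 58.4
  = 58.08 + 7.008
  = 65.088
  ≈ 65.09

65.09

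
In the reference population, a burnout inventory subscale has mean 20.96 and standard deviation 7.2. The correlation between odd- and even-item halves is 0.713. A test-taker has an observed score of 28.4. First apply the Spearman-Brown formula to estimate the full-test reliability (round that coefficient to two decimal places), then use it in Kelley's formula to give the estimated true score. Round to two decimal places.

Spearman-Brown: ρ = 2r/(1 + r) = 2(0.713)/(1 + 0.713) = 1.4260/1.713 = 0.8325 → 0.83
T̂ = ρX + (1 − ρ)μ
  = 0.83 × 28.4 + 0.17 × 20.96
  = 23.572 + 3.5632
  = 27.135
  ≈ 27.14

27.14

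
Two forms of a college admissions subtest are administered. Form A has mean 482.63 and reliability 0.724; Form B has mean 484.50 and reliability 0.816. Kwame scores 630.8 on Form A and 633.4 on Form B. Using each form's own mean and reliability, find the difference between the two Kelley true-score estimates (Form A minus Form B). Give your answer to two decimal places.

-16.10

T̂_A = 0.724(630.8) + 0.276(482.63) = 589.9051
T̂_B = 0.816(633.4) + 0.184(484.50) = 606.0024
T̂_A − T̂_B = -16.0973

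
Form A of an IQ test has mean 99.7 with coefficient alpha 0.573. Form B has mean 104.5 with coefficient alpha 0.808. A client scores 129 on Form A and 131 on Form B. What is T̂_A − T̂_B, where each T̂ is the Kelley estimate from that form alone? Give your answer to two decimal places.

-9.42

T̂_A = 0.573(129) + 0.427(99.7) = 116.4889
T̂_B = 0.808(131) + 0.192(104.5) = 125.9120
T̂_A − T̂_B = -9.4231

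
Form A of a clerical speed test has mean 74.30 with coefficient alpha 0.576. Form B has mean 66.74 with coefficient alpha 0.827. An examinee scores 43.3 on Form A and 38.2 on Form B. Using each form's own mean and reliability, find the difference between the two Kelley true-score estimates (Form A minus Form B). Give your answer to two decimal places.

13.31

T̂_A = 0.576(43.3) + 0.424(74.30) = 56.4440
T̂_B = 0.827(38.2) + 0.173(66.74) = 43.1374
T̂_A − T̂_B = 13.3066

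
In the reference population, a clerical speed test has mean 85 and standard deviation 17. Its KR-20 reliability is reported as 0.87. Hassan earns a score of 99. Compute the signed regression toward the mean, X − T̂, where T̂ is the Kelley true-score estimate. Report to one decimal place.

1.8

T̂ = 0.87(99) + 0.13(85) = 86.13 + 11.05 = 97.180 → 97.18
X − T̂ = 99 − 97.18 = 1.82 → 1.8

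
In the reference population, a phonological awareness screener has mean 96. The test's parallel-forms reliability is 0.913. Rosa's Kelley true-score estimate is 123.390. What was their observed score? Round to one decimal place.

126.0

T̂ = ρX + (1 − ρ)μ  ⇒  X = (T̂ − (1 − ρ)μ) / ρ
X = (123.390 − 0.087 × 96) / 0.913 = (123.390 − 8.352) / 0.913 = 115.038 / 0.913 = 126.000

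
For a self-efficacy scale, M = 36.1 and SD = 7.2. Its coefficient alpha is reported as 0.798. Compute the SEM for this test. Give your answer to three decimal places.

3.236

SEM = SD · √(1 − ρ) = 7.2 × √0.202 = 7.2 × 0.4494 = 3.2360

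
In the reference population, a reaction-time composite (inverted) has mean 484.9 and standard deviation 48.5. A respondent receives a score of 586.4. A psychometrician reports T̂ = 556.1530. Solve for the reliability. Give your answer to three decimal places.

T̂ = ρX + (1 − ρ)μ  ⇒  T̂ − μ = ρ(X − μ)
ρ = (T̂ − μ)/(X − μ) = (556.1530 − 484.9) / (586.4 − 484.9) = 71.2530 / 101.5 = 0.70200

0.702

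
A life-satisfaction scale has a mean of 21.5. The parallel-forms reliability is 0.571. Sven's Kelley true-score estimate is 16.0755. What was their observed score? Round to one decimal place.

12.0

T̂ = ρX + (1 − ρ)μ  ⇒  X = (T̂ − (1 − ρ)μ) / ρ
X = (16.0755 − 0.429 × 21.5) / 0.571 = (16.0755 − 9.2235) / 0.571 = 6.8520 / 0.571 = 12.000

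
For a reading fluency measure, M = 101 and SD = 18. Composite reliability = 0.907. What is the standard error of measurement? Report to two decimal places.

SEM = SD · √(1 − ρ) = 18 × √0.093 = 18 × 0.3050 = 5.489

5.49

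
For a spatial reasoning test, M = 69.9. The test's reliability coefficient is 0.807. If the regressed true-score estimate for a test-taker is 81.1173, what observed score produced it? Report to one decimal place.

T̂ = ρX + (1 − ρ)μ  ⇒  X = (T̂ − (1 − ρ)μ) / ρ
X = (81.1173 − 0.193 × 69.9) / 0.807 = (81.1173 − 13.4907) / 0.807 = 67.6266 / 0.807 = 83.800

83.8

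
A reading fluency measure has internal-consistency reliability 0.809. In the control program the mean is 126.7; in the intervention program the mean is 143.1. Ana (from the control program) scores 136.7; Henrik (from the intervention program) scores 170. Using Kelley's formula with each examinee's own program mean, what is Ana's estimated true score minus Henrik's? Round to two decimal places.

-30.07

T̂_Ana = 0.809(136.7) + 0.191(126.7) = 134.7900
T̂_Henrik = 0.809(170) + 0.191(143.1) = 164.8621
Difference = 134.7900 − 164.8621 = -30.0721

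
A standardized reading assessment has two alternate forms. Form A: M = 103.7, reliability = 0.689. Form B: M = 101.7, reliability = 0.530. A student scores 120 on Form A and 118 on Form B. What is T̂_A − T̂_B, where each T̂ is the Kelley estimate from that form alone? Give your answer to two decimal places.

4.59

T̂_A = 0.689(120) + 0.311(103.7) = 114.9307
T̂_B = 0.530(118) + 0.470(101.7) = 110.3390
T̂_A − T̂_B = 4.5917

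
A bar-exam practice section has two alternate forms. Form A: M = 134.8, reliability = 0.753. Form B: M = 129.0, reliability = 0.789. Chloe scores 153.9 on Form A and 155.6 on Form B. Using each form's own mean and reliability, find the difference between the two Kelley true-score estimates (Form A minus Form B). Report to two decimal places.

-0.81

T̂_A = 0.753(153.9) + 0.247(134.8) = 149.1823
T̂_B = 0.789(155.6) + 0.211(129.0) = 149.9874
T̂_A − T̂_B = -0.8051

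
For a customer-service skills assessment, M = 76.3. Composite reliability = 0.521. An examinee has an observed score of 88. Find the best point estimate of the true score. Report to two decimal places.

82.40

Weight the observed score by reliability and the mean by (1 − reliability): T̂ = 0.521·88 + 0.479·76.3 = 45.848 + 36.5477 = 82.396.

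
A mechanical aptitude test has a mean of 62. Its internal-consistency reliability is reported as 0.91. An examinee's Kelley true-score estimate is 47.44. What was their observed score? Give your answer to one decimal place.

46.0

T̂ = ρX + (1 − ρ)μ  ⇒  X = (T̂ − (1 − ρ)μ) / ρ
X = (47.44 − 0.09 × 62) / 0.91 = (47.44 − 5.58) / 0.91 = 41.86 / 0.91 = 46.000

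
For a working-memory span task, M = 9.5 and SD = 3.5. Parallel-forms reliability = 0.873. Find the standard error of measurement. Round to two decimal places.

SEM = SD · √(1 − ρ) = 3.5 × √0.127 = 3.5 × 0.3564 = 1.247

1.25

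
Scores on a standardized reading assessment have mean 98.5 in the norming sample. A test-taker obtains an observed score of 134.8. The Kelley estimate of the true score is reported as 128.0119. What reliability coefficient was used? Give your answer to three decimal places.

T̂ = ρX + (1 − ρ)μ  ⇒  T̂ − μ = ρ(X − μ)
ρ = (T̂ − μ)/(X − μ) = (128.0119 − 98.5) / (134.8 − 98.5) = 29.5119 / 36.3 = 0.81300

0.813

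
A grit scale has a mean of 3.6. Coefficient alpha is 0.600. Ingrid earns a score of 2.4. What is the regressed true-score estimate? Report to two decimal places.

Kelley's formula gives T̂ = 0.600·2.4 + 0.400·3.6 = 1.4400 + 1.4400 = 2.880.

2.88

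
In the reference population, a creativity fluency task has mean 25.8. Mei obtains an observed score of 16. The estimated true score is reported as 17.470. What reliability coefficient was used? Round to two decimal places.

0.85

T̂ = ρX + (1 − ρ)μ  ⇒  T̂ − μ = ρ(X − μ)
ρ = (T̂ − μ)/(X − μ) = (17.470 − 25.8) / (16 − 25.8) = -8.330 / -9.8 = 0.8500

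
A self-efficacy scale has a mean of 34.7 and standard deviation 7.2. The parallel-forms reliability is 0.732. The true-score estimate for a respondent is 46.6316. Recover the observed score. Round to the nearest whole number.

51

T̂ = ρX + (1 − ρ)μ  ⇒  X = (T̂ − (1 − ρ)μ) / ρ
X = (46.6316 − 0.268 × 34.7) / 0.732 = (46.6316 − 9.2996) / 0.732 = 37.3320 / 0.732 = 51.00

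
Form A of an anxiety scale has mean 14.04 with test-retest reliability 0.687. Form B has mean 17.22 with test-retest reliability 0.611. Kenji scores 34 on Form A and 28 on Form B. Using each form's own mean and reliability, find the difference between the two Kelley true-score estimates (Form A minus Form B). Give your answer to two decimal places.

3.95

T̂_A = 0.687(34) + 0.313(14.04) = 27.7525
T̂_B = 0.611(28) + 0.389(17.22) = 23.8066
T̂_A − T̂_B = 3.9459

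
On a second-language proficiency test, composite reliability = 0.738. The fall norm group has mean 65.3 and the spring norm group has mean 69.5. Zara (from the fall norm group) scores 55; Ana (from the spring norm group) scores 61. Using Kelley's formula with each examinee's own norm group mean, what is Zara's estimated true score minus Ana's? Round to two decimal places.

-5.53

T̂_Zara = 0.738(55) + 0.262(65.3) = 57.6986
T̂_Ana = 0.738(61) + 0.262(69.5) = 63.2270
Difference = 57.6986 − 63.2270 = -5.5284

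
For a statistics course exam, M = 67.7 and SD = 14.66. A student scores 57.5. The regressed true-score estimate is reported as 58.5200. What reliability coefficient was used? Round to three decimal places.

T̂ = ρX + (1 − ρ)μ  ⇒  T̂ − μ = ρ(X − μ)
ρ = (T̂ − μ)/(X − μ) = (58.5200 − 67.7) / (57.5 − 67.7) = -9.1800 / -10.2 = 0.90000

0.900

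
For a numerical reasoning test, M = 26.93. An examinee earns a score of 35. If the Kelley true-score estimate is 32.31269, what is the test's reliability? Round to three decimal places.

T̂ = ρX + (1 − ρ)μ  ⇒  T̂ − μ = ρ(X − μ)
ρ = (T̂ − μ)/(X − μ) = (32.31269 − 26.93) / (35 − 26.93) = 5.38269 / 8.07 = 0.66700

0.667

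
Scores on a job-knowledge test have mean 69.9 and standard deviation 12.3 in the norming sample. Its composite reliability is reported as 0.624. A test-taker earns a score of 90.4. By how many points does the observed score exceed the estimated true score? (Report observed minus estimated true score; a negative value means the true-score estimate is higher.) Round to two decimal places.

7.71

T̂ = ρX + (1 − ρ)μ
  = 0.624 × 90.4 + 0.376 × 69.9
  = 56.4096 + 26.2824
  = 82.6920
  ≈ 82.692
X − T̂ = 90.4 − 82.692 = 7.708 → 7.71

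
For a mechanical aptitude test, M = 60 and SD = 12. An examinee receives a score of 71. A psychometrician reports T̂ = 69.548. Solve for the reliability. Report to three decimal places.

0.868

T̂ = ρX + (1 − ρ)μ  ⇒  T̂ − μ = ρ(X − μ)
ρ = (T̂ − μ)/(X − μ) = (69.548 − 60) / (71 − 60) = 9.548 / 11.0 = 0.86800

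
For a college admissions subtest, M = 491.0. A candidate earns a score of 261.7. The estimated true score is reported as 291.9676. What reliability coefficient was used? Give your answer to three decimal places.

T̂ = ρX + (1 − ρ)μ  ⇒  T̂ − μ = ρ(X − μ)
ρ = (T̂ − μ)/(X − μ) = (291.9676 − 491.0) / (261.7 − 491.0) = -199.0324 / -229.3 = 0.86800

0.868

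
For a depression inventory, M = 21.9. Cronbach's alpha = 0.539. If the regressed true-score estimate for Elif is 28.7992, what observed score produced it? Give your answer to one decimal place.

34.7

T̂ = ρX + (1 − ρ)μ  ⇒  X = (T̂ − (1 − ρ)μ) / ρ
X = (28.7992 − 0.461 × 21.9) / 0.539 = (28.7992 − 10.0959) / 0.539 = 18.7033 / 0.539 = 34.700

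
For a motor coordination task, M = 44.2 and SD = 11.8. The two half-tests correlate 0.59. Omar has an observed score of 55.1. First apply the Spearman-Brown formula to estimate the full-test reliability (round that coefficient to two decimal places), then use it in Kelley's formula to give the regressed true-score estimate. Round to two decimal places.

52.27

Spearman-Brown: ρ = 2r/(1 + r) = 2(0.59)/(1 + 0.59) = 1.180/1.59 = 0.7421 → 0.74
T̂ = ρX + (1 − ρ)μ
  = 0.74 × 55.1 + 0.26 × 44.2
  = 40.774 + 11.492
  = 52.266
  ≈ 52.27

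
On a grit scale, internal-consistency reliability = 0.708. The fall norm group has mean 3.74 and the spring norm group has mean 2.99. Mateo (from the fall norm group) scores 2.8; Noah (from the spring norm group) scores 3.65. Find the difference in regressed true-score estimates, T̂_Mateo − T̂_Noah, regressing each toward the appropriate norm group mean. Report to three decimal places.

-0.383

T̂_Mateo = 0.708(2.8) + 0.292(3.74) = 3.07448
T̂_Noah = 0.708(3.65) + 0.292(2.99) = 3.45728
Difference = 3.07448 − 3.45728 = -0.38280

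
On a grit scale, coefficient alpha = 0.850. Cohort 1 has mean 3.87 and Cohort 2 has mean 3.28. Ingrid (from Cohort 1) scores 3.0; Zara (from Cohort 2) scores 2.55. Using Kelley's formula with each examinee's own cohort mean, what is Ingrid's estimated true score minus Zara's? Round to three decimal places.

0.471

T̂_Ingrid = 0.850(3.0) + 0.150(3.87) = 3.13050
T̂_Zara = 0.850(2.55) + 0.150(3.28) = 2.65950
Difference = 3.13050 − 2.65950 = 0.47100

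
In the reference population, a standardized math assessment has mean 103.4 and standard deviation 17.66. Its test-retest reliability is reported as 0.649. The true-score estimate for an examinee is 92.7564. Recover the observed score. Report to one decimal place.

87.0

T̂ = ρX + (1 − ρ)μ  ⇒  X = (T̂ − (1 − ρ)μ) / ρ
X = (92.7564 − 0.351 × 103.4) / 0.649 = (92.7564 − 36.2934) / 0.649 = 56.4630 / 0.649 = 87.000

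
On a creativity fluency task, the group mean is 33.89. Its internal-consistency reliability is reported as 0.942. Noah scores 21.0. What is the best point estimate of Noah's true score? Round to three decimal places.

T̂ = ρX + (1 − ρ)μ
  = 0.942 × 21.0 + 0.058 × 33.89
  = 19.7820 + 1.96562
  = 21.7476
  ≈ 21.748

21.748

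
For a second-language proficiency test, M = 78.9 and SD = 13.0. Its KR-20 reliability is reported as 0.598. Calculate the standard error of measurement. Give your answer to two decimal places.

8.24

SEM = SD · √(1 − ρ) = 13.0 × √0.402 = 13.0 × 0.6340 = 8.242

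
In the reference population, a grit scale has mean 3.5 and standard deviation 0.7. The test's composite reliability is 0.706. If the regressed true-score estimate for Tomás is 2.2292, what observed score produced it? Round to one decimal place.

T̂ = ρX + (1 − ρ)μ  ⇒  X = (T̂ − (1 − ρ)μ) / ρ
X = (2.2292 − 0.294 × 3.5) / 0.706 = (2.2292 − 1.0290) / 0.706 = 1.2002 / 0.706 = 1.700

1.7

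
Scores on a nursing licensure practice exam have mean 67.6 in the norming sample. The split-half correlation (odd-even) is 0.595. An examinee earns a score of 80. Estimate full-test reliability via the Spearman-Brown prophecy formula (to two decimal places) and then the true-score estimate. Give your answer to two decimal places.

Spearman-Brown: ρ = 2r/(1 + r) = 2(0.595)/(1 + 0.595) = 1.1900/1.595 = 0.7461 → 0.75
Kelley's formula gives T̂ = 0.75·80 + 0.25·67.6 = 60.00 + 16.900 = 76.900.

76.90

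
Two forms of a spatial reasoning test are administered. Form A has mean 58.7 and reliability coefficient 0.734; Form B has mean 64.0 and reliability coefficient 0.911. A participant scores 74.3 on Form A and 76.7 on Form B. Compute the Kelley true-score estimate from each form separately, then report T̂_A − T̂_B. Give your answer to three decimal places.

-5.419

T̂_A = 0.734(74.3) + 0.266(58.7) = 70.15040
T̂_B = 0.911(76.7) + 0.089(64.0) = 75.56970
T̂_A − T̂_B = -5.41930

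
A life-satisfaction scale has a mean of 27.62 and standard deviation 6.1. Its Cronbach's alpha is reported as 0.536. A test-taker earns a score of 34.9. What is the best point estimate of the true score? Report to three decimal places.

T̂ = ρX + (1 − ρ)μ
  = 0.536 × 34.9 + 0.464 × 27.62
  = 18.7064 + 12.81568
  = 31.5221
  ≈ 31.522

31.522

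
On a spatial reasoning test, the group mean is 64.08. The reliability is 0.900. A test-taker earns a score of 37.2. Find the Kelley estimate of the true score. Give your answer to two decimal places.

39.89

T̂ = 0.900(37.2) + 0.100(64.08) = 33.4800 + 6.40800 = 39.888 → 39.89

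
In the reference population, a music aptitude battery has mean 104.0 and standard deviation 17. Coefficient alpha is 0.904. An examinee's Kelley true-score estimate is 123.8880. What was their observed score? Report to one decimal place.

T̂ = ρX + (1 − ρ)μ  ⇒  X = (T̂ − (1 − ρ)μ) / ρ
X = (123.8880 − 0.096 × 104.0) / 0.904 = (123.8880 − 9.9840) / 0.904 = 113.9040 / 0.904 = 126.000

126.0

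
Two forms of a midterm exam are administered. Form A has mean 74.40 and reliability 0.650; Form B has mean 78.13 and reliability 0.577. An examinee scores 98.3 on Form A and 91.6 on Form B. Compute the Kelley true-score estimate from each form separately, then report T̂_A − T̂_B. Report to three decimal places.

4.033

T̂_A = 0.650(98.3) + 0.350(74.40) = 89.93500
T̂_B = 0.577(91.6) + 0.423(78.13) = 85.90219
T̂_A − T̂_B = 4.03281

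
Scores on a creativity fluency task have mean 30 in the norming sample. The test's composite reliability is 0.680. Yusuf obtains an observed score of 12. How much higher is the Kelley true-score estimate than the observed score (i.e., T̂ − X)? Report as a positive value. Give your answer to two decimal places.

Regress the observed score toward the mean by the unreliability: T̂ = 0.680·12 + 0.320·30 = 8.160 + 9.600 = 17.7600.
T̂ − X = 17.760 − 12 = 5.760 → 5.76

5.76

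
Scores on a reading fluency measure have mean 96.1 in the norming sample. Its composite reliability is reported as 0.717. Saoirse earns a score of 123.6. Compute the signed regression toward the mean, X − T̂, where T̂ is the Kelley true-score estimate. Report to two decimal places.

Regress the observed score toward the mean by the unreliability: T̂ = 0.717·123.6 + 0.283·96.1 = 88.6212 + 27.1963 = 115.8175.
X − T̂ = 123.6 − 115.817 = 7.782 → 7.78

7.78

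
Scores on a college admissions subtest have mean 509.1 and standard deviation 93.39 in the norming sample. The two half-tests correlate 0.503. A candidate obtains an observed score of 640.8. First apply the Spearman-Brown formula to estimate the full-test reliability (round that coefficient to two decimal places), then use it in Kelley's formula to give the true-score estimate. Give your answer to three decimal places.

Spearman-Brown: ρ = 2r/(1 + r) = 2(0.503)/(1 + 0.503) = 1.0060/1.503 = 0.6693 → 0.67
Weight the observed score by reliability and the mean by (1 − reliability): T̂ = 0.67·640.8 + 0.33·509.1 = 429.336 + 168.003 = 597.3390.

597.339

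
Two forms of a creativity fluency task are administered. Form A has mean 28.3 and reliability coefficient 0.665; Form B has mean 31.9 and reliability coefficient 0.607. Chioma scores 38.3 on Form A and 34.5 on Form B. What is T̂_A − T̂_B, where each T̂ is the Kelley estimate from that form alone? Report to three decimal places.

T̂_A = 0.665(38.3) + 0.335(28.3) = 34.95000
T̂_B = 0.607(34.5) + 0.393(31.9) = 33.47820
T̂_A − T̂_B = 1.47180

1.472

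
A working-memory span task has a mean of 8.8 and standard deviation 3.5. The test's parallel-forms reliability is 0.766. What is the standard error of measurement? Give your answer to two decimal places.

1.69

SEM = SD · √(1 − ρ) = 3.5 × √0.234 = 3.5 × 0.4837 = 1.693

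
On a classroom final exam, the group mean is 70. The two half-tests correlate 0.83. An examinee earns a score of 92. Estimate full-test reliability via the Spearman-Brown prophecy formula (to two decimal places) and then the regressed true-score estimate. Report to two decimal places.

Spearman-Brown: ρ = 2r/(1 + r) = 2(0.83)/(1 + 0.83) = 1.660/1.83 = 0.9071 → 0.91
T̂ = ρX + (1 − ρ)μ
  = 0.91 × 92 + 0.09 × 70
  = 83.72 + 6.30
  = 90.020
  ≈ 90.02

90.02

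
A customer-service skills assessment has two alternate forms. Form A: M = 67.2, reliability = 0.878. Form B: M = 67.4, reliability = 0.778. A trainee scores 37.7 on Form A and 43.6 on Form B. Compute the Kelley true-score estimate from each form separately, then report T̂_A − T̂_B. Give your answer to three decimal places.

T̂_A = 0.878(37.7) + 0.122(67.2) = 41.29900
T̂_B = 0.778(43.6) + 0.222(67.4) = 48.88360
T̂_A − T̂_B = -7.58460

-7.585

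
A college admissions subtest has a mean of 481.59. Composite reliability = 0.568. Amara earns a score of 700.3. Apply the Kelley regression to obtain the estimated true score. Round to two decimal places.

605.82

Kelley's formula gives T̂ = 0.568·700.3 + 0.432·481.59 = 397.7704 + 208.04688 = 605.817.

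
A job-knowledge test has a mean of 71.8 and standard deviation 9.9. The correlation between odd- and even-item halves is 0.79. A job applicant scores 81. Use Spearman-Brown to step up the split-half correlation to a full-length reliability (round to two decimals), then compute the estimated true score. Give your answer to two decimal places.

Spearman-Brown: ρ = 2r/(1 + r) = 2(0.79)/(1 + 0.79) = 1.580/1.79 = 0.8827 → 0.88
T̂ = 0.88(81) + 0.12(71.8) = 71.28 + 8.616 = 79.896 → 79.90

79.90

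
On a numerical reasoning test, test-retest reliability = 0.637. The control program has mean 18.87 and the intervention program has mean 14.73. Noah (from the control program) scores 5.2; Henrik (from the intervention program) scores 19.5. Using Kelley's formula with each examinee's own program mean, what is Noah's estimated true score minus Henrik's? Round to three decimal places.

T̂_Noah = 0.637(5.2) + 0.363(18.87) = 10.16221
T̂_Henrik = 0.637(19.5) + 0.363(14.73) = 17.76849
Difference = 10.16221 − 17.76849 = -7.60628

-7.606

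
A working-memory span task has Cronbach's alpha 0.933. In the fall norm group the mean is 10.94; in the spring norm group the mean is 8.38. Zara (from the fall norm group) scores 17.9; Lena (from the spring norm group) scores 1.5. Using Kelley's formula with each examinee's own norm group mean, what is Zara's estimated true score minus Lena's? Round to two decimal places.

15.47

T̂_Zara = 0.933(17.9) + 0.067(10.94) = 17.4337
T̂_Lena = 0.933(1.5) + 0.067(8.38) = 1.9610
Difference = 17.4337 − 1.9610 = 15.4727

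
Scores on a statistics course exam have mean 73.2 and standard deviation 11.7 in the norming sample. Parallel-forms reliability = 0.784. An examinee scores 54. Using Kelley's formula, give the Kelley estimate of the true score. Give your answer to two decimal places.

T̂ = 0.784(54) + 0.216(73.2) = 42.336 + 15.8112 = 58.147 → 58.15

58.15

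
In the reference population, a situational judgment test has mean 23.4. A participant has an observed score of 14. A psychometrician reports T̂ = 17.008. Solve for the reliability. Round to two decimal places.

T̂ = ρX + (1 − ρ)μ  ⇒  T̂ − μ = ρ(X − μ)
ρ = (T̂ − μ)/(X − μ) = (17.008 − 23.4) / (14 − 23.4) = -6.392 / -9.4 = 0.6800

0.68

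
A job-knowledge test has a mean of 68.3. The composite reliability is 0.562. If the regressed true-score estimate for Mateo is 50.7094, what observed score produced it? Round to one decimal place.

T̂ = ρX + (1 − ρ)μ  ⇒  X = (T̂ − (1 − ρ)μ) / ρ
X = (50.7094 − 0.438 × 68.3) / 0.562 = (50.7094 − 29.9154) / 0.562 = 20.7940 / 0.562 = 37.000

37.0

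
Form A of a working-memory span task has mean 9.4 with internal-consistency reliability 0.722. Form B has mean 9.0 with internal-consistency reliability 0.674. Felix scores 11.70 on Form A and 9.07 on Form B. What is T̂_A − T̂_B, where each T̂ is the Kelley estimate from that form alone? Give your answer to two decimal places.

T̂_A = 0.722(11.70) + 0.278(9.4) = 11.0606
T̂_B = 0.674(9.07) + 0.326(9.0) = 9.0472
T̂_A − T̂_B = 2.0134

2.01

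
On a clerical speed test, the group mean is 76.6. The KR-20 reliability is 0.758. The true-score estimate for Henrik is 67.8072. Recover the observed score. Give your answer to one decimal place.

65.0

T̂ = ρX + (1 − ρ)μ  ⇒  X = (T̂ − (1 − ρ)μ) / ρ
X = (67.8072 − 0.242 × 76.6) / 0.758 = (67.8072 − 18.5372) / 0.758 = 49.2700 / 0.758 = 65.000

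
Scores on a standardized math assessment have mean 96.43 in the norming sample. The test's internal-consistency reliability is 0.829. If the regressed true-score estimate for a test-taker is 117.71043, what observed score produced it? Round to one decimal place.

122.1

T̂ = ρX + (1 − ρ)μ  ⇒  X = (T̂ − (1 − ρ)μ) / ρ
X = (117.71043 − 0.171 × 96.43) / 0.829 = (117.71043 − 16.48953) / 0.829 = 101.22090 / 0.829 = 122.100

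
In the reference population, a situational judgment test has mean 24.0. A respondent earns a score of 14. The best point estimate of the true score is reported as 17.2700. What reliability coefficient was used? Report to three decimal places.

T̂ = ρX + (1 − ρ)μ  ⇒  T̂ − μ = ρ(X − μ)
ρ = (T̂ − μ)/(X − μ) = (17.2700 − 24.0) / (14 − 24.0) = -6.7300 / -10.0 = 0.67300

0.673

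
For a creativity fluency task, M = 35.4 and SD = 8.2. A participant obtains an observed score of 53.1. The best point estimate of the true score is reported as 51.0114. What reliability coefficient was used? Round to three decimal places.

0.882

T̂ = ρX + (1 − ρ)μ  ⇒  T̂ − μ = ρ(X − μ)
ρ = (T̂ − μ)/(X − μ) = (51.0114 − 35.4) / (53.1 − 35.4) = 15.6114 / 17.7 = 0.88200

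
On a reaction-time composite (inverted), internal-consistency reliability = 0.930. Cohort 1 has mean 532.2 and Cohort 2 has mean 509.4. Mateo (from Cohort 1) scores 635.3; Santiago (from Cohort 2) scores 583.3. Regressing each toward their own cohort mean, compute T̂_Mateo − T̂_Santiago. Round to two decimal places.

49.96

T̂_Mateo = 0.930(635.3) + 0.070(532.2) = 628.0830
T̂_Santiago = 0.930(583.3) + 0.070(509.4) = 578.1270
Difference = 628.0830 − 578.1270 = 49.9560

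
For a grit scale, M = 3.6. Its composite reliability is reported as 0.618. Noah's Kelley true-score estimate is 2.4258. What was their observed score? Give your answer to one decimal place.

T̂ = ρX + (1 − ρ)μ  ⇒  X = (T̂ − (1 − ρ)μ) / ρ
X = (2.4258 − 0.382 × 3.6) / 0.618 = (2.4258 − 1.3752) / 0.618 = 1.0506 / 0.618 = 1.700

1.7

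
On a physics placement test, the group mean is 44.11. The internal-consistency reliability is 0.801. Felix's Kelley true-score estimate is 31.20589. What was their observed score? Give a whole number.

28

T̂ = ρX + (1 − ρ)μ  ⇒  X = (T̂ − (1 − ρ)μ) / ρ
X = (31.20589 − 0.199 × 44.11) / 0.801 = (31.20589 − 8.77789) / 0.801 = 22.42800 / 0.801 = 28.00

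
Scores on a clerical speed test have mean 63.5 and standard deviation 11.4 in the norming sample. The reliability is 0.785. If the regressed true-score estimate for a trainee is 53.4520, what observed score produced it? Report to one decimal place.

50.7

T̂ = ρX + (1 − ρ)μ  ⇒  X = (T̂ − (1 − ρ)μ) / ρ
X = (53.4520 − 0.215 × 63.5) / 0.785 = (53.4520 − 13.6525) / 0.785 = 39.7995 / 0.785 = 50.700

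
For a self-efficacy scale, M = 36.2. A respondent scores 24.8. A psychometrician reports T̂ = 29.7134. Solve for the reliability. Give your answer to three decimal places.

0.569

T̂ = ρX + (1 − ρ)μ  ⇒  T̂ − μ = ρ(X − μ)
ρ = (T̂ − μ)/(X − μ) = (29.7134 − 36.2) / (24.8 − 36.2) = -6.4866 / -11.4 = 0.56900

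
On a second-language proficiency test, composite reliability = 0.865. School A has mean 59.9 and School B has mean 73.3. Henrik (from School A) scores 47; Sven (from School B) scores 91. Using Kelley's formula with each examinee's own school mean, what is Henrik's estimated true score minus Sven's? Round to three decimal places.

T̂_Henrik = 0.865(47) + 0.135(59.9) = 48.74150
T̂_Sven = 0.865(91) + 0.135(73.3) = 88.61050
Difference = 48.74150 − 88.61050 = -39.86900

-39.869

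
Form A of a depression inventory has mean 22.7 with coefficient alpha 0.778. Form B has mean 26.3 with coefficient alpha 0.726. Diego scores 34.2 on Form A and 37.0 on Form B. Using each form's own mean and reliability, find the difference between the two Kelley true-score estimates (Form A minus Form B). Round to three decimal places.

-2.421

T̂_A = 0.778(34.2) + 0.222(22.7) = 31.64700
T̂_B = 0.726(37.0) + 0.274(26.3) = 34.06820
T̂_A − T̂_B = -2.42120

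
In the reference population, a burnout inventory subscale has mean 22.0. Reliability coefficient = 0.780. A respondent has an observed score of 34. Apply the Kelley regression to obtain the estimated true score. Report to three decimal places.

Kelley's formula gives T̂ = 0.780·34 + 0.220·22.0 = 26.520 + 4.8400 = 31.3600.

31.360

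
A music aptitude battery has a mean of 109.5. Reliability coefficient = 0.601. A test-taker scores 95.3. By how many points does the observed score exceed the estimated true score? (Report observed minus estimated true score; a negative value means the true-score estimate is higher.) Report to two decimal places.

Kelley's formula gives T̂ = 0.601·95.3 + 0.399·109.5 = 57.2753 + 43.6905 = 100.9658.
X − T̂ = 95.3 − 100.966 = -5.666 → -5.67

-5.67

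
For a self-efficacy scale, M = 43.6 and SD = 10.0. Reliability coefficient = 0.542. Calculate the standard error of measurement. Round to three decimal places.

6.768

SEM = SD · √(1 − ρ) = 10.0 × √0.458 = 10.0 × 0.6768 = 6.7676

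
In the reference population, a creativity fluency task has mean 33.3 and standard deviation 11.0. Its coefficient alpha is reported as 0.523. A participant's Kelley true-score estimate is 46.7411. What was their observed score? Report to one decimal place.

59.0

T̂ = ρX + (1 − ρ)μ  ⇒  X = (T̂ − (1 − ρ)μ) / ρ
X = (46.7411 − 0.477 × 33.3) / 0.523 = (46.7411 − 15.8841) / 0.523 = 30.8570 / 0.523 = 59.000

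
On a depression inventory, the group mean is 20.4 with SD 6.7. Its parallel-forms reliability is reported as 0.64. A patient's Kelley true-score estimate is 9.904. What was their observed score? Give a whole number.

4

T̂ = ρX + (1 − ρ)μ  ⇒  X = (T̂ − (1 − ρ)μ) / ρ
X = (9.904 − 0.36 × 20.4) / 0.64 = (9.904 − 7.344) / 0.64 = 2.560 / 0.64 = 4.00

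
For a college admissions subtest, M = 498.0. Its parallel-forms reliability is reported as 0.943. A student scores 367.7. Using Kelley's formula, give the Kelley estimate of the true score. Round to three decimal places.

T̂ = ρX + (1 − ρ)μ
  = 0.943 × 367.7 + 0.057 × 498.0
  = 346.7411 + 28.3860
  = 375.1271
  ≈ 375.127

375.127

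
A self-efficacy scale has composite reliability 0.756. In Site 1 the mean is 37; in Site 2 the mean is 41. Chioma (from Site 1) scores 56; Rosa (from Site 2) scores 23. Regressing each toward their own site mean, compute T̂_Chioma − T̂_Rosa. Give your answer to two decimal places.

23.97

T̂_Chioma = 0.756(56) + 0.244(37) = 51.3640
T̂_Rosa = 0.756(23) + 0.244(41) = 27.3920
Difference = 51.3640 − 27.3920 = 23.9720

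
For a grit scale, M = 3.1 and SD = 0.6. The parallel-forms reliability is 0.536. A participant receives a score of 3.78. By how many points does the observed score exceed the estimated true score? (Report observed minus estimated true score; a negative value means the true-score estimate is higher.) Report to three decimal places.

0.316

T̂ = ρX + (1 − ρ)μ
  = 0.536 × 3.78 + 0.464 × 3.1
  = 2.02608 + 1.4384
  = 3.46448
  ≈ 3.4645
X − T̂ = 3.78 − 3.4645 = 0.3155 → 0.316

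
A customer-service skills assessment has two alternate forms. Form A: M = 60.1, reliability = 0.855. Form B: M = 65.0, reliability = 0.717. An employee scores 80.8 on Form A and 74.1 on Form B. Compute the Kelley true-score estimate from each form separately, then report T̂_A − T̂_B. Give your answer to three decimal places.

6.274

T̂_A = 0.855(80.8) + 0.145(60.1) = 77.79850
T̂_B = 0.717(74.1) + 0.283(65.0) = 71.52470
T̂_A − T̂_B = 6.27380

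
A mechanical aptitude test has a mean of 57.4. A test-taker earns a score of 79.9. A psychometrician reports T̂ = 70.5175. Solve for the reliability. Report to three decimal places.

0.583

T̂ = ρX + (1 − ρ)μ  ⇒  T̂ − μ = ρ(X − μ)
ρ = (T̂ − μ)/(X − μ) = (70.5175 − 57.4) / (79.9 − 57.4) = 13.1175 / 22.5 = 0.58300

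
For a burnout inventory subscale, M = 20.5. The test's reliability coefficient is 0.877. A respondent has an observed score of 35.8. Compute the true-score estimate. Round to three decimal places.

33.918

T̂ = ρX + (1 − ρ)μ
  = 0.877 × 35.8 + 0.123 × 20.5
  = 31.3966 + 2.5215
  = 33.9181
  ≈ 33.918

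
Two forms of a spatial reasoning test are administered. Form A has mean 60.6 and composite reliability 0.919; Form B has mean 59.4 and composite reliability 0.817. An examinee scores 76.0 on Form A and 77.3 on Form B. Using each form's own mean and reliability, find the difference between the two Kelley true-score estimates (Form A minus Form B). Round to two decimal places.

0.73

T̂_A = 0.919(76.0) + 0.081(60.6) = 74.7526
T̂_B = 0.817(77.3) + 0.183(59.4) = 74.0243
T̂_A − T̂_B = 0.7283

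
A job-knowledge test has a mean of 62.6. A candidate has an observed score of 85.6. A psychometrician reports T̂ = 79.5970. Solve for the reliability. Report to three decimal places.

0.739

T̂ = ρX + (1 − ρ)μ  ⇒  T̂ − μ = ρ(X − μ)
ρ = (T̂ − μ)/(X − μ) = (79.5970 − 62.6) / (85.6 − 62.6) = 16.9970 / 23.0 = 0.73900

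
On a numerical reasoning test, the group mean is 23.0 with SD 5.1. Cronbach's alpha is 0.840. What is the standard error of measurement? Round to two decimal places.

SEM = SD · √(1 − ρ) = 5.1 × √0.160 = 5.1 × 0.4000 = 2.040

2.04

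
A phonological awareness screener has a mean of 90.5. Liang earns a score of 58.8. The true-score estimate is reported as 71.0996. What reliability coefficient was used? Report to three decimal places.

T̂ = ρX + (1 − ρ)μ  ⇒  T̂ − μ = ρ(X − μ)
ρ = (T̂ − μ)/(X − μ) = (71.0996 − 90.5) / (58.8 − 90.5) = -19.4004 / -31.7 = 0.61200

0.612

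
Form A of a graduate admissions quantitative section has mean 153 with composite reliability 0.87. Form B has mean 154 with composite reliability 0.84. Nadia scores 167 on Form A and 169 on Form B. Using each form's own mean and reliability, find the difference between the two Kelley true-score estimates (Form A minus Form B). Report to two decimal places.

T̂_A = 0.87(167) + 0.13(153) = 165.1800
T̂_B = 0.84(169) + 0.16(154) = 166.6000
T̂_A − T̂_B = -1.4200

-1.42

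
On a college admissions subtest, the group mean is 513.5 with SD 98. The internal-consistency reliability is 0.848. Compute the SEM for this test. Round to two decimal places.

SEM = SD · √(1 − ρ) = 98 × √0.152 = 98 × 0.3899 = 38.207

38.21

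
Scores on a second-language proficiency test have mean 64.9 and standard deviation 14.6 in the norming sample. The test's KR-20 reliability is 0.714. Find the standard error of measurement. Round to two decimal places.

7.81

SEM = SD · √(1 − ρ) = 14.6 × √0.286 = 14.6 × 0.5348 = 7.808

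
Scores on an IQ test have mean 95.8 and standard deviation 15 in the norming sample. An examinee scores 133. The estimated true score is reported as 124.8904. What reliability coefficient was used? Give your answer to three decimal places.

0.782

T̂ = ρX + (1 − ρ)μ  ⇒  T̂ − μ = ρ(X − μ)
ρ = (T̂ − μ)/(X − μ) = (124.8904 − 95.8) / (133 − 95.8) = 29.0904 / 37.2 = 0.78200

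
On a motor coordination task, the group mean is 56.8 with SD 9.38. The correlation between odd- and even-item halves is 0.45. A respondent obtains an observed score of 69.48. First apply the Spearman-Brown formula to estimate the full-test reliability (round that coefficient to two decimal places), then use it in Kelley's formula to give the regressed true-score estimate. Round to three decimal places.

64.662

Spearman-Brown: ρ = 2r/(1 + r) = 2(0.45)/(1 + 0.45) = 0.900/1.45 = 0.6207 → 0.62
Weight the observed score by reliability and the mean by (1 − reliability): T̂ = 0.62·69.48 + 0.38·56.8 = 43.0776 + 21.584 = 64.6616.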